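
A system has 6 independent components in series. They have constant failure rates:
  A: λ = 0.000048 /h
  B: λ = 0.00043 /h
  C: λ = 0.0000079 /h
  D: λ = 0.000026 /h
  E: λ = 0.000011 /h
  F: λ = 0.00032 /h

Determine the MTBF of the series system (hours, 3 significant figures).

Series of exponential components: λ_sys = Σ λ_i
λ_sys = 0.000048 + 0.00043 + 0.0000079 + 0.000026 + 0.000011 + 0.00032 = 8.4290e-04 /h
MTBF = 1 / λ_sys = 1190 h

1190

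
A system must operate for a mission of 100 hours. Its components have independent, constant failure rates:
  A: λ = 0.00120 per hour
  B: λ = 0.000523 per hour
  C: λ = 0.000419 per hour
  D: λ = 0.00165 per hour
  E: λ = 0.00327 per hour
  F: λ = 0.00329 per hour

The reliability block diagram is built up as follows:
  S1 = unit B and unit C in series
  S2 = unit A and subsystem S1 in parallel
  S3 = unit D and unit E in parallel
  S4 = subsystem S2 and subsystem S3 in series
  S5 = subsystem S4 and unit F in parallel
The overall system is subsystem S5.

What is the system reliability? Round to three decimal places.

0.985

R(A) = exp(−0.00120 × 100) = 0.88692
R(B) = exp(−0.000523 × 100) = 0.94904
R(C) = exp(−0.000419 × 100) = 0.95897
R(D) = exp(−0.00165 × 100) = 0.84789
R(E) = exp(−0.00327 × 100) = 0.72108
R(F) = exp(−0.00329 × 100) = 0.71964
Series (B and C): 0.94904 × 0.95897 = 0.91010
Parallel (A and [0.91010]): 1 − (1 − 0.88692)(1 − 0.91010) = 0.98983
Parallel (D and E): 1 − (1 − 0.84789)(1 − 0.72108) = 0.95757
Series ([0.98983] and [0.95757]): 0.98983 × 0.95757 = 0.94783
Parallel ([0.94783] and F): 1 − (1 − 0.94783)(1 − 0.71964) = 0.985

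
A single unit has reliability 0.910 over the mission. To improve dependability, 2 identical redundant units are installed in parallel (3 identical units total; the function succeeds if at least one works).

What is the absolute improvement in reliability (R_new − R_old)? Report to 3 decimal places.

R_before = 0.910
R_after = 1 − (1 − 0.910)^3 = 0.999
ΔR = 0.999 − 0.910 = 0.089

0.089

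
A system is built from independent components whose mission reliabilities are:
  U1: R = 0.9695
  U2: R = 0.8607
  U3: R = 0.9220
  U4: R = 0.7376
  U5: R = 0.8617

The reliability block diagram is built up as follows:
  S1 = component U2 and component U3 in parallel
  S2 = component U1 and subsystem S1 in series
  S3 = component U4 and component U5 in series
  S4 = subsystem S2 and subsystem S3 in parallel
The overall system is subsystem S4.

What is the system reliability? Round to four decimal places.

0.9850

Parallel (U2 and U3): 1 − (1 − 0.860700)(1 − 0.922000) = 0.989135
Series (U1 and [0.989135]): 0.969500 × 0.989135 = 0.958966
Series (U4 and U5): 0.737600 × 0.861700 = 0.635590
Parallel ([0.958966] and [0.635590]): 1 − (1 − 0.958966)(1 − 0.635590) = 0.9850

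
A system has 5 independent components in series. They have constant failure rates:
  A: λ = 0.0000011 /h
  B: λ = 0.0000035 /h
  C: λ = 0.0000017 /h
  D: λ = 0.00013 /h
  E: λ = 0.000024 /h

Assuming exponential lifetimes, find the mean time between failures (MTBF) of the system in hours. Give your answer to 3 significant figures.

Series of exponential components: λ_sys = Σ λ_i
λ_sys = 0.0000011 + 0.0000035 + 0.0000017 + 0.00013 + 0.000024 = 1.6030e-04 /h
MTBF = 1 / λ_sys = 6240 h

6240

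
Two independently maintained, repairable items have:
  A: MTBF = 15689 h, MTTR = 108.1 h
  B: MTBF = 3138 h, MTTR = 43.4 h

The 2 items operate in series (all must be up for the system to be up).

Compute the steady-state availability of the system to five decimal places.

0.97961

A(A) = MTBF/(MTBF+MTTR) = 15689/(15689+108.1) = 0.993157
A(B) = MTBF/(MTBF+MTTR) = 3138/(3138+43.4) = 0.986358
Series availability: 0.993157 × 0.986358 = 0.97961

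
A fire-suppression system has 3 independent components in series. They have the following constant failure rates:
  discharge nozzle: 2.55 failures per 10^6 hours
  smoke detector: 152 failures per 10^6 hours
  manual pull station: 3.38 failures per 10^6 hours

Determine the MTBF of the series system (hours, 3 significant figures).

Series of exponential components: λ_sys = Σ λ_i
λ_sys = 0.00000255 + 0.000152 + 0.00000338 = 1.5793e-04 /h
MTBF = 1 / λ_sys = 6330 h

6330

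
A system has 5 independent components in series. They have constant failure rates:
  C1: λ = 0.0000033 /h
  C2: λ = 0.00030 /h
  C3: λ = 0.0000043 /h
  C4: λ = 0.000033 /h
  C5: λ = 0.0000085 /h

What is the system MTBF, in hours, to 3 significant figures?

Series of exponential components: λ_sys = Σ λ_i
λ_sys = 0.0000033 + 0.00030 + 0.0000043 + 0.000033 + 0.0000085 = 3.4910e-04 /h
MTBF = 1 / λ_sys = 2860 h

2860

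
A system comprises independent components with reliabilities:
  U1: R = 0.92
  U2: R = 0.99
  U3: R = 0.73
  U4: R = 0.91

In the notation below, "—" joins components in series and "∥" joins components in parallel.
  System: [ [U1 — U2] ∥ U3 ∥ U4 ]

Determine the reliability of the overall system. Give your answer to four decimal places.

0.9978

Series (U1 and U2): 0.920000 × 0.990000 = 0.910800
Parallel ([0.910800], U3, and U4): 1 − (1 − 0.910800)(1 − 0.730000)(1 − 0.910000) = 0.9978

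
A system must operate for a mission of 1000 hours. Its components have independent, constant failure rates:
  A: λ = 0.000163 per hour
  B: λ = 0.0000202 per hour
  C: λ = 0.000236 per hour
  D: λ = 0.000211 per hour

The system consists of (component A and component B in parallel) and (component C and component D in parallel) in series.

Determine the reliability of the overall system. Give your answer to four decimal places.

R(A) = exp(−0.000163 × 1000) = 0.849591
R(B) = exp(−0.0000202 × 1000) = 0.980003
R(C) = exp(−0.000236 × 1000) = 0.789781
R(D) = exp(−0.000211 × 1000) = 0.809774
Parallel (A and B): 1 − (1 − 0.849591)(1 − 0.980003) = 0.996992
Parallel (C and D): 1 − (1 − 0.789781)(1 − 0.809774) = 0.960011
Series ([0.996992] and [0.960011]): 0.996992 × 0.960011 = 0.9571

0.9571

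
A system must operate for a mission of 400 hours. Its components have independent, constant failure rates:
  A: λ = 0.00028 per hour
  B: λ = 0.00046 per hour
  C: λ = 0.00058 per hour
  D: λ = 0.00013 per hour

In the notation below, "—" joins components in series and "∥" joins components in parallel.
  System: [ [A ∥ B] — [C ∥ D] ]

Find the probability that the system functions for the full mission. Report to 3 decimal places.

0.972

R(A) = exp(−0.00028 × 400) = 0.89404
R(B) = exp(−0.00046 × 400) = 0.83194
R(C) = exp(−0.00058 × 400) = 0.79295
R(D) = exp(−0.00013 × 400) = 0.94933
Parallel (A and B): 1 − (1 − 0.89404)(1 − 0.83194) = 0.98219
Parallel (C and D): 1 − (1 − 0.79295)(1 − 0.94933) = 0.98951
Series ([0.98219] and [0.98951]): 0.98219 × 0.98951 = 0.972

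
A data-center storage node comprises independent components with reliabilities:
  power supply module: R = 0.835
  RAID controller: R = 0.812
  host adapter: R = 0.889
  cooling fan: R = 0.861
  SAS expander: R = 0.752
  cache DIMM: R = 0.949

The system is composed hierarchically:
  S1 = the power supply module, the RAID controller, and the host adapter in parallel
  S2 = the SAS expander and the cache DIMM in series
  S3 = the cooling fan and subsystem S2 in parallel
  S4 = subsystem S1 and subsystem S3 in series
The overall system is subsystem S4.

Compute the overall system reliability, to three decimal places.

0.957

Parallel (power supply module, RAID controller, and host adapter): 1 − (1 − 0.83500)(1 − 0.81200)(1 − 0.88900) = 0.99656
Series (SAS expander and cache DIMM): 0.75200 × 0.94900 = 0.71365
Parallel (cooling fan and [0.71365]): 1 − (1 − 0.86100)(1 − 0.71365) = 0.96020
Series ([0.99656] and [0.96020]): 0.99656 × 0.96020 = 0.957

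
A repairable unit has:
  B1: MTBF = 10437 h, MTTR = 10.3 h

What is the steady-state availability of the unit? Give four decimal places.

0.9990

A(B1) = MTBF/(MTBF+MTTR) = 10437/(10437+10.3) = 0.9990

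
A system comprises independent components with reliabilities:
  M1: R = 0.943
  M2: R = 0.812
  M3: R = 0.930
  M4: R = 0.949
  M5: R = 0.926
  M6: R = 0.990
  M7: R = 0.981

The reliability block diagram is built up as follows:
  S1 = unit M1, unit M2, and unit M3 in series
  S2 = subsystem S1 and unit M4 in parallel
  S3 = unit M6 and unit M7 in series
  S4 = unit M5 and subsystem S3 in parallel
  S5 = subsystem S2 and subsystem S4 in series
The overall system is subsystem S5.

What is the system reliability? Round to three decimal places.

0.983

Series (M1, M2, and M3): 0.94300 × 0.81200 × 0.93000 = 0.71212
Parallel ([0.71212] and M4): 1 − (1 − 0.71212)(1 − 0.94900) = 0.98532
Series (M6 and M7): 0.99000 × 0.98100 = 0.97119
Parallel (M5 and [0.97119]): 1 − (1 − 0.92600)(1 − 0.97119) = 0.99787
Series ([0.98532] and [0.99787]): 0.98532 × 0.99787 = 0.983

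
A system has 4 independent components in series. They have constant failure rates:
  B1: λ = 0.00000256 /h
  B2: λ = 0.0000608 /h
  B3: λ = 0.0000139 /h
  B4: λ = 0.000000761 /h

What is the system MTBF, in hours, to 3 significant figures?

Series of exponential components: λ_sys = Σ λ_i
λ_sys = 0.00000256 + 0.0000608 + 0.0000139 + 0.000000761 = 7.8021e-05 /h
MTBF = 1 / λ_sys = 12800 h

12800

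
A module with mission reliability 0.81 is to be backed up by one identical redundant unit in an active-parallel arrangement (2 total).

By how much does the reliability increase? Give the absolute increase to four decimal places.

0.1539

R_before = 0.81
R_after = 1 − (1 − 0.81)^2 = 0.9639
ΔR = 0.9639 − 0.81 = 0.1539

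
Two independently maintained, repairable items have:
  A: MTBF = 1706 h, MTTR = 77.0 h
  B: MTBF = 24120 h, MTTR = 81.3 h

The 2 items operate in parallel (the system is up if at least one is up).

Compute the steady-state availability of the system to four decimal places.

0.9999

A(A) = MTBF/(MTBF+MTTR) = 1706/(1706+77.0) = 0.956814
A(B) = MTBF/(MTBF+MTTR) = 24120/(24120+81.3) = 0.996641
Parallel availability: 1 − (1 − 0.956814)(1 − 0.996641) = 0.9999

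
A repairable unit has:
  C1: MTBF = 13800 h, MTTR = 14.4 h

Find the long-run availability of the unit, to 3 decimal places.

A(C1) = MTBF/(MTBF+MTTR) = 13800/(13800+14.4) = 0.999

0.999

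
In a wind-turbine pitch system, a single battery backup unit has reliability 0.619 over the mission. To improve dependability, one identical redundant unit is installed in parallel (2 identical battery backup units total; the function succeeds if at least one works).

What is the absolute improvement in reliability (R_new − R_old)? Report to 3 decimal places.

0.236

R_before = 0.619
R_after = 1 − (1 − 0.619)^2 = 0.855
ΔR = 0.855 − 0.619 = 0.236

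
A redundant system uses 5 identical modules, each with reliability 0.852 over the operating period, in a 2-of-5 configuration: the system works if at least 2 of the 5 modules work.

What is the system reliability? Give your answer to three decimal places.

0.998

R = Σ_{i=2}^{5} C(5,i) p^i (1−p)^{5−i} with p = 0.852
C(5,2)·0.852^2·0.148^3 = 0.02353
C(5,3)·0.852^3·0.148^2 = 0.13547
C(5,4)·0.852^4·0.148^1 = 0.38993
C(5,5)·0.852^5·0.148^0 = 0.44895
Sum = 0.998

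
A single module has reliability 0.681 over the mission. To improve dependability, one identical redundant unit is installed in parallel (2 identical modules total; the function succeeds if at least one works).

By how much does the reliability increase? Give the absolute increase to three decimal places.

R_before = 0.681
R_after = 1 − (1 − 0.681)^2 = 0.898
ΔR = 0.898 − 0.681 = 0.217

0.217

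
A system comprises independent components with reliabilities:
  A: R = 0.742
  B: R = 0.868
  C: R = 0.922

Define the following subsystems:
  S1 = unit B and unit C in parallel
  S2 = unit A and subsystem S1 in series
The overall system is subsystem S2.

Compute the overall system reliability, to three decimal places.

0.734

Parallel (B and C): 1 − (1 − 0.86800)(1 − 0.92200) = 0.98970
Series (A and [0.98970]): 0.74200 × 0.98970 = 0.734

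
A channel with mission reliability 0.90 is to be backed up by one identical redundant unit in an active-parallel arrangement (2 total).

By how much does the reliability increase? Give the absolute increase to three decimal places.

0.090

R_before = 0.90
R_after = 1 − (1 − 0.90)^2 = 0.990
ΔR = 0.990 − 0.90 = 0.090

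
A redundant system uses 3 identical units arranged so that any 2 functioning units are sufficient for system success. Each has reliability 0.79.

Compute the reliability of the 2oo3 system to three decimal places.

R = Σ_{i=2}^{3} C(3,i) p^i (1−p)^{3−i} with p = 0.79
C(3,2)·0.79^2·0.21^1 = 0.39318
C(3,3)·0.79^3·0.21^0 = 0.49304
Sum = 0.886

0.886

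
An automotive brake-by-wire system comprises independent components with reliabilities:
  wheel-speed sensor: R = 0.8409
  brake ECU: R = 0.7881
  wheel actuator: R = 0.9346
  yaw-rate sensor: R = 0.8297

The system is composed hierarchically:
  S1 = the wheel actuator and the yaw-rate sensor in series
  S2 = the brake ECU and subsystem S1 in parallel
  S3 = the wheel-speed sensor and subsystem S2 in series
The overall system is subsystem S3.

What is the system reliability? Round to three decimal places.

Series (wheel actuator and yaw-rate sensor): 0.93460 × 0.82970 = 0.77544
Parallel (brake ECU and [0.77544]): 1 − (1 − 0.78810)(1 − 0.77544) = 0.95242
Series (wheel-speed sensor and [0.95242]): 0.84090 × 0.95242 = 0.801

0.801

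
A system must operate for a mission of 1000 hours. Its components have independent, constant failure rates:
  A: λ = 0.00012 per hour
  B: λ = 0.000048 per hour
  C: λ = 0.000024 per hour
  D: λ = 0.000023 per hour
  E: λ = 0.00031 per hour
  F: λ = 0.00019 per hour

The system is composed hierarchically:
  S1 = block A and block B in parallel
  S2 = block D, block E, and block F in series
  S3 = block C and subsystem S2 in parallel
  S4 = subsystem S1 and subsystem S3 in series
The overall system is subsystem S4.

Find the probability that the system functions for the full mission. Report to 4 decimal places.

0.9851

R(A) = exp(−0.00012 × 1000) = 0.886920
R(B) = exp(−0.000048 × 1000) = 0.953134
R(C) = exp(−0.000024 × 1000) = 0.976286
R(D) = exp(−0.000023 × 1000) = 0.977262
R(E) = exp(−0.00031 × 1000) = 0.733447
R(F) = exp(−0.00019 × 1000) = 0.826959
Parallel (A and B): 1 − (1 − 0.886920)(1 − 0.953134) = 0.994700
Series (D, E, and F): 0.977262 × 0.733447 × 0.826959 = 0.592739
Parallel (C and [0.592739]): 1 − (1 − 0.976286)(1 − 0.592739) = 0.990342
Series ([0.994700] and [0.990342]): 0.994700 × 0.990342 = 0.9851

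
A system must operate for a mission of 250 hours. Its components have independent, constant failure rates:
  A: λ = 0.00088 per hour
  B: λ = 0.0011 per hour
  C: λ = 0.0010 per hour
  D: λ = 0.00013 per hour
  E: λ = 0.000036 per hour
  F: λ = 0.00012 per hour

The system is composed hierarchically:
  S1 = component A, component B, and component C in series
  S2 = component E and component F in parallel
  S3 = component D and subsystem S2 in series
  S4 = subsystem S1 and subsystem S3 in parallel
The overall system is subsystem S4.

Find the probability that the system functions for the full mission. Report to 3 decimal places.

0.983

R(A) = exp(−0.00088 × 250) = 0.80252
R(B) = exp(−0.0011 × 250) = 0.75957
R(C) = exp(−0.0010 × 250) = 0.77880
R(D) = exp(−0.00013 × 250) = 0.96802
R(E) = exp(−0.000036 × 250) = 0.99104
R(F) = exp(−0.00012 × 250) = 0.97045
Series (A, B, and C): 0.80252 × 0.75957 × 0.77880 = 0.47473
Parallel (E and F): 1 − (1 − 0.99104)(1 − 0.97045) = 0.99974
Series (D and [0.99974]): 0.96802 × 0.99974 = 0.96777
Parallel ([0.47473] and [0.96777]): 1 − (1 − 0.47473)(1 − 0.96777) = 0.983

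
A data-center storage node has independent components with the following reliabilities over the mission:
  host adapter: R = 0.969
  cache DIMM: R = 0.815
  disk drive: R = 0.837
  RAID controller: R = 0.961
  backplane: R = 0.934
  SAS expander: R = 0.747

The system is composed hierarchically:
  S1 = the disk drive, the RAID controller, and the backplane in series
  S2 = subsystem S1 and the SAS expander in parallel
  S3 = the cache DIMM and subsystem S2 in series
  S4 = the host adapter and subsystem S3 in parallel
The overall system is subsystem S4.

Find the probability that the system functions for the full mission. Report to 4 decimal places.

0.9927

Series (disk drive, RAID controller, and backplane): 0.837000 × 0.961000 × 0.934000 = 0.751269
Parallel ([0.751269] and SAS expander): 1 − (1 − 0.751269)(1 − 0.747000) = 0.937071
Series (cache DIMM and [0.937071]): 0.815000 × 0.937071 = 0.763713
Parallel (host adapter and [0.763713]): 1 − (1 − 0.969000)(1 − 0.763713) = 0.9927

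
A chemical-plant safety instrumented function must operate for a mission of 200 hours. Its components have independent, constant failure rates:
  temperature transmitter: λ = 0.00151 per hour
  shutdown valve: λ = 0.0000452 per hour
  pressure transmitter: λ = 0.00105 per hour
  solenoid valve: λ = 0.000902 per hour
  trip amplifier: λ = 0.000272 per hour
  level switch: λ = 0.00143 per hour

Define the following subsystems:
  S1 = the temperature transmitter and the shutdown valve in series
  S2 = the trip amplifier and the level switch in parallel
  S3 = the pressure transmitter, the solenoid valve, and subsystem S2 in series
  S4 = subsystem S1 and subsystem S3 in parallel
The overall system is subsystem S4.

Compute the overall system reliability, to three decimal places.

R(temperature transmitter) = exp(−0.00151 × 200) = 0.73934
R(shutdown valve) = exp(−0.0000452 × 200) = 0.99100
R(pressure transmitter) = exp(−0.00105 × 200) = 0.81058
R(solenoid valve) = exp(−0.000902 × 200) = 0.83494
R(trip amplifier) = exp(−0.000272 × 200) = 0.94705
R(level switch) = exp(−0.00143 × 200) = 0.75126
Series (temperature transmitter and shutdown valve): 0.73934 × 0.99100 = 0.73269
Parallel (trip amplifier and level switch): 1 − (1 − 0.94705)(1 − 0.75126) = 0.98683
Series (pressure transmitter, solenoid valve, and [0.98683]): 0.81058 × 0.83494 × 0.98683 = 0.66787
Parallel ([0.73269] and [0.66787]): 1 − (1 − 0.73269)(1 − 0.66787) = 0.911

0.911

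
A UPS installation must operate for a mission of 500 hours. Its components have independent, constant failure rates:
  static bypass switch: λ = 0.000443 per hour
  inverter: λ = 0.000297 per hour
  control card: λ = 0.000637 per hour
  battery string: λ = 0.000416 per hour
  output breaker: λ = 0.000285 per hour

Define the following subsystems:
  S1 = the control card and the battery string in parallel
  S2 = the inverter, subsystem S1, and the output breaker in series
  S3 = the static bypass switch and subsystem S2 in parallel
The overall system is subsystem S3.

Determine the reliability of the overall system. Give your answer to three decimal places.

0.942

R(static bypass switch) = exp(−0.000443 × 500) = 0.80132
R(inverter) = exp(−0.000297 × 500) = 0.86200
R(control card) = exp(−0.000637 × 500) = 0.72724
R(battery string) = exp(−0.000416 × 500) = 0.81221
R(output breaker) = exp(−0.000285 × 500) = 0.86719
Parallel (control card and battery string): 1 − (1 − 0.72724)(1 − 0.81221) = 0.94878
Series (inverter, [0.94878], and output breaker): 0.86200 × 0.94878 × 0.86719 = 0.70923
Parallel (static bypass switch and [0.70923]): 1 − (1 − 0.80132)(1 − 0.70923) = 0.942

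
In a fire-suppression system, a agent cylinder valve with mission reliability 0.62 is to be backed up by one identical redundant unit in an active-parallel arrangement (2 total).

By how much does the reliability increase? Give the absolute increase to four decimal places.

0.2356

R_before = 0.62
R_after = 1 − (1 − 0.62)^2 = 0.8556
ΔR = 0.8556 − 0.62 = 0.2356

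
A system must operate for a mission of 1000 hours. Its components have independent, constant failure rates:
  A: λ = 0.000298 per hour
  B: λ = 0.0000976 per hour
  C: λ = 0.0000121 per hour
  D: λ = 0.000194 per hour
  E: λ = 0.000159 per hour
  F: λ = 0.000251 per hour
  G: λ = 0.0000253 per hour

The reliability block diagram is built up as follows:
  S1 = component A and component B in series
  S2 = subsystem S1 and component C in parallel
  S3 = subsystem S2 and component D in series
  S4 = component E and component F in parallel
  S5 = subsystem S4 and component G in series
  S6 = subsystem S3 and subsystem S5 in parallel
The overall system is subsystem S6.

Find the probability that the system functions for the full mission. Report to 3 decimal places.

R(A) = exp(−0.000298 × 1000) = 0.74230
R(B) = exp(−0.0000976 × 1000) = 0.90701
R(C) = exp(−0.0000121 × 1000) = 0.98797
R(D) = exp(−0.000194 × 1000) = 0.82366
R(E) = exp(−0.000159 × 1000) = 0.85300
R(F) = exp(−0.000251 × 1000) = 0.77802
R(G) = exp(−0.0000253 × 1000) = 0.97502
Series (A and B): 0.74230 × 0.90701 = 0.67327
Parallel ([0.67327] and C): 1 − (1 − 0.67327)(1 − 0.98797) = 0.99607
Series ([0.99607] and D): 0.99607 × 0.82366 = 0.82042
Parallel (E and F): 1 − (1 − 0.85300)(1 − 0.77802) = 0.96737
Series ([0.96737] and G): 0.96737 × 0.97502 = 0.94321
Parallel ([0.82042] and [0.94321]): 1 − (1 − 0.82042)(1 − 0.94321) = 0.990

0.990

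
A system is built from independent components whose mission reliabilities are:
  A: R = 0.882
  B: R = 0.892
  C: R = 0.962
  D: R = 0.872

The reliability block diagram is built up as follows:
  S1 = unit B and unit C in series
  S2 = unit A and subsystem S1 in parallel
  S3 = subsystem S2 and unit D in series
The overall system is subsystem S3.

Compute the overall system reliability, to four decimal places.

0.8574

Series (B and C): 0.892000 × 0.962000 = 0.858104
Parallel (A and [0.858104]): 1 − (1 − 0.882000)(1 − 0.858104) = 0.983256
Series ([0.983256] and D): 0.983256 × 0.872000 = 0.8574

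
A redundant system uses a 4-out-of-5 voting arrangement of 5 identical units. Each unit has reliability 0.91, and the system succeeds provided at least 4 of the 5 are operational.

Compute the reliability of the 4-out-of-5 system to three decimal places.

R = Σ_{i=4}^{5} C(5,i) p^i (1−p)^{5−i} with p = 0.91
C(5,4)·0.91^4·0.09^1 = 0.30859
C(5,5)·0.91^5·0.09^0 = 0.62403
Sum = 0.933

0.933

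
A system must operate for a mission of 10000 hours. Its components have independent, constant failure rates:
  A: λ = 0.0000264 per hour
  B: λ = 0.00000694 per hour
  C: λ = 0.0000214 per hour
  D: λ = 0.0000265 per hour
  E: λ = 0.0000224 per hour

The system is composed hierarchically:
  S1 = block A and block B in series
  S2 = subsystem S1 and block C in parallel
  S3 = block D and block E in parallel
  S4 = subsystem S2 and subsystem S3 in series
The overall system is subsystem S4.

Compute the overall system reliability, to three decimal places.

0.901

R(A) = exp(−0.0000264 × 10000) = 0.76797
R(B) = exp(−0.00000694 × 10000) = 0.93295
R(C) = exp(−0.0000214 × 10000) = 0.80735
R(D) = exp(−0.0000265 × 10000) = 0.76721
R(E) = exp(−0.0000224 × 10000) = 0.79932
Series (A and B): 0.76797 × 0.93295 = 0.71648
Parallel ([0.71648] and C): 1 − (1 − 0.71648)(1 − 0.80735) = 0.94538
Parallel (D and E): 1 − (1 − 0.76721)(1 − 0.79932) = 0.95328
Series ([0.94538] and [0.95328]): 0.94538 × 0.95328 = 0.901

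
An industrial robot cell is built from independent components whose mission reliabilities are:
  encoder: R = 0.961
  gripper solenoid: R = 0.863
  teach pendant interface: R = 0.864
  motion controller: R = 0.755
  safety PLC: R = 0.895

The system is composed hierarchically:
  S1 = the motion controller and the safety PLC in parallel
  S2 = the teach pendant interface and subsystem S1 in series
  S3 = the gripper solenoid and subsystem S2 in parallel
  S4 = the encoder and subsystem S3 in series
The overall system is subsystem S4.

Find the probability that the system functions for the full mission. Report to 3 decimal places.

0.940

Parallel (motion controller and safety PLC): 1 − (1 − 0.75500)(1 − 0.89500) = 0.97428
Series (teach pendant interface and [0.97428]): 0.86400 × 0.97428 = 0.84178
Parallel (gripper solenoid and [0.84178]): 1 − (1 − 0.86300)(1 − 0.84178) = 0.97832
Series (encoder and [0.97832]): 0.96100 × 0.97832 = 0.940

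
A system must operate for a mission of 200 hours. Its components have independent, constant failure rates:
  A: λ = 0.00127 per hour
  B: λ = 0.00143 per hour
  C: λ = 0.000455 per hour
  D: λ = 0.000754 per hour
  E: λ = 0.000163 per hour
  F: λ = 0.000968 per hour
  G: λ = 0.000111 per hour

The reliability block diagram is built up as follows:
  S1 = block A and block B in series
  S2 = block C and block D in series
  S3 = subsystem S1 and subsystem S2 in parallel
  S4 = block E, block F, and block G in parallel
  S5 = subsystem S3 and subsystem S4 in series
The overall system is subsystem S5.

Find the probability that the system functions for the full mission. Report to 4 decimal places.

0.9103

R(A) = exp(−0.00127 × 200) = 0.775692
R(B) = exp(−0.00143 × 200) = 0.751263
R(C) = exp(−0.000455 × 200) = 0.913018
R(D) = exp(−0.000754 × 200) = 0.860020
R(E) = exp(−0.000163 × 200) = 0.967926
R(F) = exp(−0.000968 × 200) = 0.823987
R(G) = exp(−0.000111 × 200) = 0.978045
Series (A and B): 0.775692 × 0.751263 = 0.582749
Series (C and D): 0.913018 × 0.860020 = 0.785214
Parallel ([0.582749] and [0.785214]): 1 − (1 − 0.582749)(1 − 0.785214) = 0.910380
Parallel (E, F, and G): 1 − (1 − 0.967926)(1 − 0.823987)(1 − 0.978045) = 0.999876
Series ([0.910380] and [0.999876]): 0.910380 × 0.999876 = 0.9103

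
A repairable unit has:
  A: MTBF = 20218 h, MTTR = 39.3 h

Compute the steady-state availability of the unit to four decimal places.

0.9981

A(A) = MTBF/(MTBF+MTTR) = 20218/(20218+39.3) = 0.9981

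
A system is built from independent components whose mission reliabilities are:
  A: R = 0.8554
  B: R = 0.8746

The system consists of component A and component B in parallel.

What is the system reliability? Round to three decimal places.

Parallel (A and B): 1 − (1 − 0.85540)(1 − 0.87460) = 0.982

0.982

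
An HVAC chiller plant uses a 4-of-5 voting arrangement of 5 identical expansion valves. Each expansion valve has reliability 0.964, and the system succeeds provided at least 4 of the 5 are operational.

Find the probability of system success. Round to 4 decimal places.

0.9879

R = Σ_{i=4}^{5} C(5,i) p^i (1−p)^{5−i} with p = 0.964
C(5,4)·0.964^4·0.036^1 = 0.155446
C(5,5)·0.964^5·0.036^0 = 0.832502
Sum = 0.9879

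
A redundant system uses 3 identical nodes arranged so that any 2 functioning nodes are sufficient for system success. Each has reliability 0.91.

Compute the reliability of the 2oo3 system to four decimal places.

0.9772

R = Σ_{i=2}^{3} C(3,i) p^i (1−p)^{3−i} with p = 0.91
C(3,2)·0.91^2·0.09^1 = 0.223587
C(3,3)·0.91^3·0.09^0 = 0.753571
Sum = 0.9772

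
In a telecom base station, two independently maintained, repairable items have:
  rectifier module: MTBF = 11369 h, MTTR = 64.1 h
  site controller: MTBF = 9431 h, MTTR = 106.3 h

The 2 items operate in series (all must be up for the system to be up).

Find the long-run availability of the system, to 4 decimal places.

A(rectifier module) = MTBF/(MTBF+MTTR) = 11369/(11369+64.1) = 0.994393
A(site controller) = MTBF/(MTBF+MTTR) = 9431/(9431+106.3) = 0.988854
Series availability: 0.994393 × 0.988854 = 0.9833

0.9833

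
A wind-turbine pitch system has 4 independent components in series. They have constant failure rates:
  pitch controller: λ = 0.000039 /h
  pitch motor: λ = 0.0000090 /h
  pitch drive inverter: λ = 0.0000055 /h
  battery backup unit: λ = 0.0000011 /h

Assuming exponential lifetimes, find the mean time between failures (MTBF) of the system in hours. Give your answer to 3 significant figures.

Series of exponential components: λ_sys = Σ λ_i
λ_sys = 0.000039 + 0.0000090 + 0.0000055 + 0.0000011 = 5.4600e-05 /h
MTBF = 1 / λ_sys = 18300 h

18300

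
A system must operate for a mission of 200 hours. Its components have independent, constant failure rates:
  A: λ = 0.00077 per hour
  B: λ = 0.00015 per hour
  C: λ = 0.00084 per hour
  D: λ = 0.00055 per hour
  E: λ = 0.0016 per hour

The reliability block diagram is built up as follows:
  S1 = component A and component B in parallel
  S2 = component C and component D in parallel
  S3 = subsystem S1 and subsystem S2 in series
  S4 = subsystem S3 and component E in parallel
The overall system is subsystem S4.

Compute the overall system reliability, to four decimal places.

0.9945

R(A) = exp(−0.00077 × 200) = 0.857272
R(B) = exp(−0.00015 × 200) = 0.970446
R(C) = exp(−0.00084 × 200) = 0.845354
R(D) = exp(−0.00055 × 200) = 0.895834
R(E) = exp(−0.0016 × 200) = 0.726149
Parallel (A and B): 1 − (1 − 0.857272)(1 − 0.970446) = 0.995782
Parallel (C and D): 1 − (1 − 0.845354)(1 − 0.895834) = 0.983891
Series ([0.995782] and [0.983891]): 0.995782 × 0.983891 = 0.979741
Parallel ([0.979741] and E): 1 − (1 − 0.979741)(1 − 0.726149) = 0.9945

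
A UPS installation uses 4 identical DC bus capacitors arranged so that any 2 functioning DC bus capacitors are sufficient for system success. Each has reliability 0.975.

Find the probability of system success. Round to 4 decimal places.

0.9999

R = Σ_{i=2}^{4} C(4,i) p^i (1−p)^{4−i} with p = 0.975
C(4,2)·0.975^2·0.025^2 = 0.003565
C(4,3)·0.975^3·0.025^1 = 0.092686
C(4,4)·0.975^4·0.025^0 = 0.903688
Sum = 0.9999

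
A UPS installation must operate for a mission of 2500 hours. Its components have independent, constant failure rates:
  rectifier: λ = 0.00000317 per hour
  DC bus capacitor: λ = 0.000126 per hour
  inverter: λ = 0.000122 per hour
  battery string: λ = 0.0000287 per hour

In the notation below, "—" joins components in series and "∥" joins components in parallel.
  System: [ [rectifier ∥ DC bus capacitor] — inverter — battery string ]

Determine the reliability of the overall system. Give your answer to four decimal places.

R(rectifier) = exp(−0.00000317 × 2500) = 0.992106
R(DC bus capacitor) = exp(−0.000126 × 2500) = 0.729789
R(inverter) = exp(−0.000122 × 2500) = 0.737123
R(battery string) = exp(−0.0000287 × 2500) = 0.930764
Parallel (rectifier and DC bus capacitor): 1 − (1 − 0.992106)(1 − 0.729789) = 0.997867
Series ([0.997867], inverter, and battery string): 0.997867 × 0.737123 × 0.930764 = 0.6846

0.6846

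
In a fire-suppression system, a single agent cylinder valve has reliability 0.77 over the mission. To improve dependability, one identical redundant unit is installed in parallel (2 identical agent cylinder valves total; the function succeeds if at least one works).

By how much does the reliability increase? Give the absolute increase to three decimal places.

0.177

R_before = 0.77
R_after = 1 − (1 − 0.77)^2 = 0.947
ΔR = 0.947 − 0.77 = 0.177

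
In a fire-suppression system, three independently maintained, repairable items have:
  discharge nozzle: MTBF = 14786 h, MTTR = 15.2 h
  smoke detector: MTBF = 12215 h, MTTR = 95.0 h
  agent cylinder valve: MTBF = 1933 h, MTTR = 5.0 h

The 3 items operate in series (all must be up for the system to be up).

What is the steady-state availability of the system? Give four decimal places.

0.9887

A(discharge nozzle) = MTBF/(MTBF+MTTR) = 14786/(14786+15.2) = 0.998973
A(smoke detector) = MTBF/(MTBF+MTTR) = 12215/(12215+95.0) = 0.992283
A(agent cylinder valve) = MTBF/(MTBF+MTTR) = 1933/(1933+5.0) = 0.997420
Series availability: 0.998973 × 0.992283 × 0.997420 = 0.9887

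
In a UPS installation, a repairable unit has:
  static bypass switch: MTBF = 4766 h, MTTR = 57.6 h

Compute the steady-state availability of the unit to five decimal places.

A(static bypass switch) = MTBF/(MTBF+MTTR) = 4766/(4766+57.6) = 0.98806

0.98806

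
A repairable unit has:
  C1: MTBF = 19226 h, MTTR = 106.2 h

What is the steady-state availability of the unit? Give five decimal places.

0.99451

A(C1) = MTBF/(MTBF+MTTR) = 19226/(19226+106.2) = 0.99451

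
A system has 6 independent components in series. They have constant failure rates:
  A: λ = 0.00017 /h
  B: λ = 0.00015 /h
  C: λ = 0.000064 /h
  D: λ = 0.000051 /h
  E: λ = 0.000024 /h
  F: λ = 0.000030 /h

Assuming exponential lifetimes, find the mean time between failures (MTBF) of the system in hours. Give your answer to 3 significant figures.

Series of exponential components: λ_sys = Σ λ_i
λ_sys = 0.00017 + 0.00015 + 0.000064 + 0.000051 + 0.000024 + 0.000030 = 4.8900e-04 /h
MTBF = 1 / λ_sys = 2040 h

2040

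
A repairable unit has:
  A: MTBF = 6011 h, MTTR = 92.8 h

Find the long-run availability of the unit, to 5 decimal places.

A(A) = MTBF/(MTBF+MTTR) = 6011/(6011+92.8) = 0.98480

0.98480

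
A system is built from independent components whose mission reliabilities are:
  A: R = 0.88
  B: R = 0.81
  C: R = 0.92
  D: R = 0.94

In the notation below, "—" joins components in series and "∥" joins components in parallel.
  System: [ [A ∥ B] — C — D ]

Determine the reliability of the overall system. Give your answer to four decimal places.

0.8451

Parallel (A and B): 1 − (1 − 0.880000)(1 − 0.810000) = 0.977200
Series ([0.977200], C, and D): 0.977200 × 0.920000 × 0.940000 = 0.8451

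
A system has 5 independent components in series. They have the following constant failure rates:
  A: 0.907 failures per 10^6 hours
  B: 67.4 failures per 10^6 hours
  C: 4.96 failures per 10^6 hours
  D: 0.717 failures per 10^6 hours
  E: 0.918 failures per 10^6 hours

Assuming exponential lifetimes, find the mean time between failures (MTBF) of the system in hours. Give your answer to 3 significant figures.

13400

Series of exponential components: λ_sys = Σ λ_i
λ_sys = 0.000000907 + 0.0000674 + 0.00000496 + 0.000000717 + 0.000000918 = 7.4902e-05 /h
MTBF = 1 / λ_sys = 13400 h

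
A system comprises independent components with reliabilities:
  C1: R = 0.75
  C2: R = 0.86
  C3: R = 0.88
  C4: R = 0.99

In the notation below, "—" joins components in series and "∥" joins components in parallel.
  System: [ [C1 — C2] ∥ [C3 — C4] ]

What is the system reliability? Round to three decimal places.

Series (C1 and C2): 0.75000 × 0.86000 = 0.64500
Series (C3 and C4): 0.88000 × 0.99000 = 0.87120
Parallel ([0.64500] and [0.87120]): 1 − (1 − 0.64500)(1 − 0.87120) = 0.954

0.954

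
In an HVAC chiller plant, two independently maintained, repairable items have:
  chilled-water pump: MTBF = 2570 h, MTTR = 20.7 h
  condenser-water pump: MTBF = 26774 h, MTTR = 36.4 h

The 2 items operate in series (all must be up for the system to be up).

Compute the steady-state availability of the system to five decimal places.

0.99066

A(chilled-water pump) = MTBF/(MTBF+MTTR) = 2570/(2570+20.7) = 0.992010
A(condenser-water pump) = MTBF/(MTBF+MTTR) = 26774/(26774+36.4) = 0.998642
Series availability: 0.992010 × 0.998642 = 0.99066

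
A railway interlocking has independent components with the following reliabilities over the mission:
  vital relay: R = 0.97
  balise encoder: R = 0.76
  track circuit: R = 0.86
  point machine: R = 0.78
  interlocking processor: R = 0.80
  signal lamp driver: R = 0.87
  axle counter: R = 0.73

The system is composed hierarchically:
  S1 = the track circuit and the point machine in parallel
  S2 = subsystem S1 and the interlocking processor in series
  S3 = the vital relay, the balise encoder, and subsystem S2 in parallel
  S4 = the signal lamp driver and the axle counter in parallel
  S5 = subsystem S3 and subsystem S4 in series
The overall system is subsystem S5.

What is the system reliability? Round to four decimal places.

0.9633

Parallel (track circuit and point machine): 1 − (1 − 0.860000)(1 − 0.780000) = 0.969200
Series ([0.969200] and interlocking processor): 0.969200 × 0.800000 = 0.775360
Parallel (vital relay, balise encoder, and [0.775360]): 1 − (1 − 0.970000)(1 − 0.760000)(1 − 0.775360) = 0.998383
Parallel (signal lamp driver and axle counter): 1 − (1 − 0.870000)(1 − 0.730000) = 0.964900
Series ([0.998383] and [0.964900]): 0.998383 × 0.964900 = 0.9633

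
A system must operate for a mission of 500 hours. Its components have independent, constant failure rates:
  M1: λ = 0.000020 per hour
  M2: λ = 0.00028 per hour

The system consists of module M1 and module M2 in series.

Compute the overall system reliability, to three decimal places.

R(M1) = exp(−0.000020 × 500) = 0.99005
R(M2) = exp(−0.00028 × 500) = 0.86936
Series (M1 and M2): 0.99005 × 0.86936 = 0.861

0.861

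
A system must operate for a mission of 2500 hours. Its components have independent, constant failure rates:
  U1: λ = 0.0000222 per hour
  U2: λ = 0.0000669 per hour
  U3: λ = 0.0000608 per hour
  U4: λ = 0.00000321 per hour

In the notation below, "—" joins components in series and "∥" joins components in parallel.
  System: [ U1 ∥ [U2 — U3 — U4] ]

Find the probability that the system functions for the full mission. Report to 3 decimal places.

0.985

R(U1) = exp(−0.0000222 × 2500) = 0.94601
R(U2) = exp(−0.0000669 × 2500) = 0.84599
R(U3) = exp(−0.0000608 × 2500) = 0.85899
R(U4) = exp(−0.00000321 × 2500) = 0.99201
Series (U2, U3, and U4): 0.84599 × 0.85899 × 0.99201 = 0.72089
Parallel (U1 and [0.72089]): 1 − (1 − 0.94601)(1 − 0.72089) = 0.985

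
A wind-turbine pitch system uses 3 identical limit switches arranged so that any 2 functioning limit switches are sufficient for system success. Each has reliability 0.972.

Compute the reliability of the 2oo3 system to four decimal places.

0.9977

R = Σ_{i=2}^{3} C(3,i) p^i (1−p)^{3−i} with p = 0.972
C(3,2)·0.972^2·0.028^1 = 0.079362
C(3,3)·0.972^3·0.028^0 = 0.918330
Sum = 0.9977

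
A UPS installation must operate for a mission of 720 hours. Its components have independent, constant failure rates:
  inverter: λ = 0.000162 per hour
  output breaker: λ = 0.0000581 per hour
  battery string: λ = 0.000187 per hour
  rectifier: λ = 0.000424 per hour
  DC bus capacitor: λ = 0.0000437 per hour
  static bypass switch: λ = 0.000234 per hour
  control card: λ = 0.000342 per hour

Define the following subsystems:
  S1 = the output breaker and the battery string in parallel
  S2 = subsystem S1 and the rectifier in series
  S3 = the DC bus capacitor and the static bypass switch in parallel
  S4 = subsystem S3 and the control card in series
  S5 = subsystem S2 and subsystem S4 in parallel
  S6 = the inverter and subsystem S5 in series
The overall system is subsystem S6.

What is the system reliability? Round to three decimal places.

R(inverter) = exp(−0.000162 × 720) = 0.88991
R(output breaker) = exp(−0.0000581 × 720) = 0.95903
R(battery string) = exp(−0.000187 × 720) = 0.87403
R(rectifier) = exp(−0.000424 × 720) = 0.73692
R(DC bus capacitor) = exp(−0.0000437 × 720) = 0.96903
R(static bypass switch) = exp(−0.000234 × 720) = 0.84495
R(control card) = exp(−0.000342 × 720) = 0.78173
Parallel (output breaker and battery string): 1 − (1 − 0.95903)(1 − 0.87403) = 0.99484
Series ([0.99484] and rectifier): 0.99484 × 0.73692 = 0.73312
Parallel (DC bus capacitor and static bypass switch): 1 − (1 − 0.96903)(1 − 0.84495) = 0.99520
Series ([0.99520] and control card): 0.99520 × 0.78173 = 0.77798
Parallel ([0.73312] and [0.77798]): 1 − (1 − 0.73312)(1 − 0.77798) = 0.94075
Series (inverter and [0.94075]): 0.88991 × 0.94075 = 0.837

0.837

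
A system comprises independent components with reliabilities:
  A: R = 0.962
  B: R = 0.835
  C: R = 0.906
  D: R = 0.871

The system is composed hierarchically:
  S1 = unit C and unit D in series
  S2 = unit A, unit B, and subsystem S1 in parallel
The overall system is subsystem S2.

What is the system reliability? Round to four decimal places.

Series (C and D): 0.906000 × 0.871000 = 0.789126
Parallel (A, B, and [0.789126]): 1 − (1 − 0.962000)(1 − 0.835000)(1 − 0.789126) = 0.9987

0.9987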